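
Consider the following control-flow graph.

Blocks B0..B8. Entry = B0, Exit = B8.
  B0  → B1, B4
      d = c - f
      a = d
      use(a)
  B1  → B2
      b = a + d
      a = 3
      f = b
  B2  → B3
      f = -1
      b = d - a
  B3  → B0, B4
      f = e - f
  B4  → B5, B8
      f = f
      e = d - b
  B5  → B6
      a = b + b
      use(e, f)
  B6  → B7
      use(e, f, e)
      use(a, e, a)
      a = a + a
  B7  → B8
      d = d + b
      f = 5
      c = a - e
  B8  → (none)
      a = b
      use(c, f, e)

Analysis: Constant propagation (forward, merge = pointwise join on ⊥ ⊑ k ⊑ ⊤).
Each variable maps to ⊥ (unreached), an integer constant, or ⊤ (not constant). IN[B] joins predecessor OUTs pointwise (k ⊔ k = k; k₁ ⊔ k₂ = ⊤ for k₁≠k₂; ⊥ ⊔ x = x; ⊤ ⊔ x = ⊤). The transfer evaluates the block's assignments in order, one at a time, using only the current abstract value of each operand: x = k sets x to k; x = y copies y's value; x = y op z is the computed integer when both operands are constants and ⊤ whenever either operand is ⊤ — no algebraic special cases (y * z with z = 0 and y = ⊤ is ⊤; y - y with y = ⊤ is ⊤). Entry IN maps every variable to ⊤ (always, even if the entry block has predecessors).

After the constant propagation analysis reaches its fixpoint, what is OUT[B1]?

Converged values:
  B0: | IN=(all ⊤) | OUT=(all ⊤)
  B1: | IN=(all ⊤) | OUT={a:3; rest ⊤}
  B2: | IN={a:3; rest ⊤} | OUT={a:3, f:-1; rest ⊤}
  B3: | IN={a:3, f:-1; rest ⊤} | OUT={a:3; rest ⊤}
  B4: | IN=(all ⊤) | OUT=(all ⊤)
  B5: | IN=(all ⊤) | OUT=(all ⊤)
  B6: | IN=(all ⊤) | OUT=(all ⊤)
  B7: | IN=(all ⊤) | OUT={f:5; rest ⊤}
  B8: | IN=(all ⊤) | OUT=(all ⊤)

Merge at B1: IN[B1] = OUT[B0] = {a: ⊤, b: ⊤, c: ⊤, d: ⊤, e: ⊤, f: ⊤}
Applying B1's transfer function to that IN value gives OUT[B1] (row B1 above).

Answer: {a: 3, b: ⊤, c: ⊤, d: ⊤, e: ⊤, f: ⊤}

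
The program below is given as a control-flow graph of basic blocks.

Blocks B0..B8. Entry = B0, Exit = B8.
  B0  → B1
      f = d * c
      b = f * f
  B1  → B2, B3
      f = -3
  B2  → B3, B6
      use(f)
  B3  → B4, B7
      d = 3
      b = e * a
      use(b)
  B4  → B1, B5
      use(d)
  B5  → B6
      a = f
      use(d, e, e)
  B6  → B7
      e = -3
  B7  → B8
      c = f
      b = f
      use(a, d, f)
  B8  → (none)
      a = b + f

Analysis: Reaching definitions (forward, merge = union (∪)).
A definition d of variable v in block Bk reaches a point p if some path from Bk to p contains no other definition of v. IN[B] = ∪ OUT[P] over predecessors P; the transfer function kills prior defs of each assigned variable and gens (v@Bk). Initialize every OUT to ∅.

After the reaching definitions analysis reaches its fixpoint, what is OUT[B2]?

Answer: {b@B0, b@B3, d@B3, f@B1}

Working:
Fixpoint table:
  B0: | IN={} | OUT={b@B0, f@B0}
  B1: | IN={b@B0, b@B3, d@B3, f@B0, f@B1} | OUT={b@B0, b@B3, d@B3, f@B1}
  B2: | IN={b@B0, b@B3, d@B3, f@B1} | OUT={b@B0, b@B3, d@B3, f@B1}
  B3: | IN={b@B0, b@B3, d@B3, f@B1} | OUT={b@B3, d@B3, f@B1}
  B4: | IN={b@B3, d@B3, f@B1} | OUT={b@B3, d@B3, f@B1}
  B5: | IN={b@B3, d@B3, f@B1} | OUT={a@B5, b@B3, d@B3, f@B1}
  B6: | IN={a@B5, b@B0, b@B3, d@B3, f@B1} | OUT={a@B5, b@B0, b@B3, d@B3, e@B6, f@B1}
  B7: | IN={a@B5, b@B0, b@B3, d@B3, e@B6, f@B1} | OUT={a@B5, b@B7, c@B7, d@B3, e@B6, f@B1}
  B8: | IN={a@B5, b@B7, c@B7, d@B3, e@B6, f@B1} | OUT={a@B8, b@B7, c@B7, d@B3, e@B6, f@B1}

Merge at B2: IN[B2] = OUT[B1] = {b@B0, b@B3, d@B3, f@B1}
Applying B2's transfer function to that IN value gives OUT[B2] (row B2 above).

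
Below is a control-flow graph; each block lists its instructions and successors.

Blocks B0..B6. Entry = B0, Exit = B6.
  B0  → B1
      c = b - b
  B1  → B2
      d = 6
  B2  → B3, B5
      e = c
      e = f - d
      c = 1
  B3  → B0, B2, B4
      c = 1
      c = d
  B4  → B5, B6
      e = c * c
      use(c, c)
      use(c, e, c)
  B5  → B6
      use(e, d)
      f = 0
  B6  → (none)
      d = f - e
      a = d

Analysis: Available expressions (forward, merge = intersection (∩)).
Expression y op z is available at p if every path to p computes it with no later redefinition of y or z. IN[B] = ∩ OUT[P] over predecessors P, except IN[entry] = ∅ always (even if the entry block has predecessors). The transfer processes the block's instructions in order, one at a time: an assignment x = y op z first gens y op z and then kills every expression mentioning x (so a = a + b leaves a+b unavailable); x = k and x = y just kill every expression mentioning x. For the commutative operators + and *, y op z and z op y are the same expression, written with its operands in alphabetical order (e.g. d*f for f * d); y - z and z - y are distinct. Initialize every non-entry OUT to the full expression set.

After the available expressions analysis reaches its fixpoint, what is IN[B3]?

Converged values:
  B0:  IN={}  OUT={b-b}
  B1:  IN={b-b}  OUT={b-b}
  B2:  IN={b-b}  OUT={b-b, f-d}
  B3:  IN={b-b, f-d}  OUT={b-b, f-d}
  B4:  IN={b-b, f-d}  OUT={b-b, c*c, f-d}
  B5:  IN={b-b, f-d}  OUT={b-b}
  B6:  IN={b-b}  OUT={b-b, f-e}

Merge at B3: IN[B3] = OUT[B2] = {b-b, f-d}

Answer: {b-b, f-d}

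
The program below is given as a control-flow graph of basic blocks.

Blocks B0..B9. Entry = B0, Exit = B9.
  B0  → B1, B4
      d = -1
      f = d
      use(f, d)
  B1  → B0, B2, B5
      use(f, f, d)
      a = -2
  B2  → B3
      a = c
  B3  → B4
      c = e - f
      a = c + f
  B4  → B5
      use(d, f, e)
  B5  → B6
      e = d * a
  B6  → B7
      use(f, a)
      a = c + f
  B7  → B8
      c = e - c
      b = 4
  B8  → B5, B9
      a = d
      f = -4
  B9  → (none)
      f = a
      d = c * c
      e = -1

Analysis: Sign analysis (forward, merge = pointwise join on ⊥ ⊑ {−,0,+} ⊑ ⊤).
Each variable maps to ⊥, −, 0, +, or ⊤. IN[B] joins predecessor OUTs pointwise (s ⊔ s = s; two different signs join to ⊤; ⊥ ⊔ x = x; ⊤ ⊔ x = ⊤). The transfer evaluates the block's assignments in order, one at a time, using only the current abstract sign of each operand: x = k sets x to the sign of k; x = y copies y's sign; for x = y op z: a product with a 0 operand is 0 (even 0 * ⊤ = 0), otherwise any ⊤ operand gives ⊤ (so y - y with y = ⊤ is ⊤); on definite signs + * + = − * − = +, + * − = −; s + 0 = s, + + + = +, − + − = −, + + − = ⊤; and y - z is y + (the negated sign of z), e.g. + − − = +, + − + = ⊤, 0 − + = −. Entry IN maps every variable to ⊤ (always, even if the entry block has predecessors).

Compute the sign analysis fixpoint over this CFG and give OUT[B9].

Answer: {a: -, b: +, c: ⊤, d: ⊤, e: -, f: -}

Trace:
Fixpoint table:
  B0:   IN=(all ⊤)   OUT={d:-, f:-; rest ⊤}
  B1:   IN={d:-, f:-; rest ⊤}   OUT={a:-, d:-, f:-; rest ⊤}
  B2:   IN={a:-, d:-, f:-; rest ⊤}   OUT={d:-, f:-; rest ⊤}
  B3:   IN={d:-, f:-; rest ⊤}   OUT={d:-, f:-; rest ⊤}
  B4:   IN={d:-, f:-; rest ⊤}   OUT={d:-, f:-; rest ⊤}
  B5:   IN={d:-, f:-; rest ⊤}   OUT={d:-, f:-; rest ⊤}
  B6:   IN={d:-, f:-; rest ⊤}   OUT={d:-, f:-; rest ⊤}
  B7:   IN={d:-, f:-; rest ⊤}   OUT={b:+, d:-, f:-; rest ⊤}
  B8:   IN={b:+, d:-, f:-; rest ⊤}   OUT={a:-, b:+, d:-, f:-; rest ⊤}
  B9:   IN={a:-, b:+, d:-, f:-; rest ⊤}   OUT={a:-, b:+, e:-, f:-; rest ⊤}

Merge at B9: IN[B9] = OUT[B8] = {a: -, b: +, c: ⊤, d: -, e: ⊤, f: -}
Applying B9's transfer function to that IN value gives OUT[B9] (row B9 above).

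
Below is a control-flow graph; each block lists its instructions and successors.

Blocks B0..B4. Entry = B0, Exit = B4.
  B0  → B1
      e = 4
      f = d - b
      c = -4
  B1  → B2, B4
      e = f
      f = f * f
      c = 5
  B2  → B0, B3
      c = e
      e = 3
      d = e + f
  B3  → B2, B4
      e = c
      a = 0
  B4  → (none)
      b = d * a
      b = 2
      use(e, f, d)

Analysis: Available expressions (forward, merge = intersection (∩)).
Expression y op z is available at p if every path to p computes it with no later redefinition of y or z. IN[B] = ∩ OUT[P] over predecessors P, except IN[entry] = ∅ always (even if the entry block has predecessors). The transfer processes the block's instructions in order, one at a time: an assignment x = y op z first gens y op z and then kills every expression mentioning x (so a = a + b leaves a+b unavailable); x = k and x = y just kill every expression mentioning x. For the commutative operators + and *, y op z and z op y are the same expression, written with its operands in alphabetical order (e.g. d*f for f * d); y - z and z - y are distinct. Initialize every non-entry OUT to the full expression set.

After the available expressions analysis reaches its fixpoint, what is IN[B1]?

Fixpoint table:
  B0:   IN={}   OUT={d-b}
  B1:   IN={d-b}   OUT={d-b}
  B2:   IN={}   OUT={e+f}
  B3:   IN={e+f}   OUT={}
  B4:   IN={}   OUT={a*d}

Merge at B1: IN[B1] = OUT[B0] = {d-b}

Answer: {d-b}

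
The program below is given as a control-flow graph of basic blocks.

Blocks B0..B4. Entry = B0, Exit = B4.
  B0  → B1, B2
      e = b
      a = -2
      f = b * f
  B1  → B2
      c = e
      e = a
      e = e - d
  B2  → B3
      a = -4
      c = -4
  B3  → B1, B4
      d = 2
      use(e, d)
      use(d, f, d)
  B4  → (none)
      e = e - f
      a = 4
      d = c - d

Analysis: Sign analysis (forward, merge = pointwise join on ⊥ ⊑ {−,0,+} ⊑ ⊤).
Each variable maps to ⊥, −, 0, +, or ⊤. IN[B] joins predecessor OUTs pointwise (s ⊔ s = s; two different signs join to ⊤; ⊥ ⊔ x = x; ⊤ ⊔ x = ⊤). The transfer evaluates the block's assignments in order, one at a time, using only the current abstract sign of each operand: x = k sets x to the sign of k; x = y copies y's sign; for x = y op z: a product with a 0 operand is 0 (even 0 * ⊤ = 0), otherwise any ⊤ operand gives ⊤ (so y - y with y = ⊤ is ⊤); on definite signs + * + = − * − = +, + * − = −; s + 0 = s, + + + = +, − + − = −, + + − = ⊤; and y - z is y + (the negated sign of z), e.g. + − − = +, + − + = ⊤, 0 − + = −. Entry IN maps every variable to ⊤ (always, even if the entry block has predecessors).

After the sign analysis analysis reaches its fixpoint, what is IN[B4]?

Answer: {a: -, b: ⊤, c: -, d: +, e: ⊤, f: ⊤}

Trace:
Converged values:
  B0:   IN=(all ⊤)   OUT={a:-; rest ⊤}
  B1:   IN={a:-; rest ⊤}   OUT={a:-; rest ⊤}
  B2:   IN={a:-; rest ⊤}   OUT={a:-, c:-; rest ⊤}
  B3:   IN={a:-, c:-; rest ⊤}   OUT={a:-, c:-, d:+; rest ⊤}
  B4:   IN={a:-, c:-, d:+; rest ⊤}   OUT={a:+, c:-, d:-; rest ⊤}

Merge at B4: IN[B4] = OUT[B3] = {a: -, b: ⊤, c: -, d: +, e: ⊤, f: ⊤}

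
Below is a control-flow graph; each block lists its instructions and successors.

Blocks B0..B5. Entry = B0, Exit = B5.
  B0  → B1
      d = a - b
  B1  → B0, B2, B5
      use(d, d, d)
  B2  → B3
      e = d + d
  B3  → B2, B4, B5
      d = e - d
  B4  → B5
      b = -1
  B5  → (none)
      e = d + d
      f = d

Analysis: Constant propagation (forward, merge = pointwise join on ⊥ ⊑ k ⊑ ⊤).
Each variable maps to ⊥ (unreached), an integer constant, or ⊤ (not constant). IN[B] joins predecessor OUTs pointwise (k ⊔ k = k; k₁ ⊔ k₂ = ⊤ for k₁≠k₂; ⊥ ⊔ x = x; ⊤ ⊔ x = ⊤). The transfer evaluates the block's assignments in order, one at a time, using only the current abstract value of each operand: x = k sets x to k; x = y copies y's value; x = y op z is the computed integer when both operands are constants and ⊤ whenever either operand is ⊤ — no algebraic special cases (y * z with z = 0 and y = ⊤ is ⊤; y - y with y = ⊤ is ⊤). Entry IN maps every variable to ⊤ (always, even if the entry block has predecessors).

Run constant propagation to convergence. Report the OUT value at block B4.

Per-block solution:
  B0: | IN=(all ⊤) | OUT=(all ⊤)
  B1: | IN=(all ⊤) | OUT=(all ⊤)
  B2: | IN=(all ⊤) | OUT=(all ⊤)
  B3: | IN=(all ⊤) | OUT=(all ⊤)
  B4: | IN=(all ⊤) | OUT={b:-1; rest ⊤}
  B5: | IN=(all ⊤) | OUT=(all ⊤)

Merge at B4: IN[B4] = OUT[B3] = {a: ⊤, b: ⊤, c: ⊤, d: ⊤, e: ⊤, f: ⊤}
Applying B4's transfer function to that IN value gives OUT[B4] (row B4 above).

Answer: {a: ⊤, b: -1, c: ⊤, d: ⊤, e: ⊤, f: ⊤}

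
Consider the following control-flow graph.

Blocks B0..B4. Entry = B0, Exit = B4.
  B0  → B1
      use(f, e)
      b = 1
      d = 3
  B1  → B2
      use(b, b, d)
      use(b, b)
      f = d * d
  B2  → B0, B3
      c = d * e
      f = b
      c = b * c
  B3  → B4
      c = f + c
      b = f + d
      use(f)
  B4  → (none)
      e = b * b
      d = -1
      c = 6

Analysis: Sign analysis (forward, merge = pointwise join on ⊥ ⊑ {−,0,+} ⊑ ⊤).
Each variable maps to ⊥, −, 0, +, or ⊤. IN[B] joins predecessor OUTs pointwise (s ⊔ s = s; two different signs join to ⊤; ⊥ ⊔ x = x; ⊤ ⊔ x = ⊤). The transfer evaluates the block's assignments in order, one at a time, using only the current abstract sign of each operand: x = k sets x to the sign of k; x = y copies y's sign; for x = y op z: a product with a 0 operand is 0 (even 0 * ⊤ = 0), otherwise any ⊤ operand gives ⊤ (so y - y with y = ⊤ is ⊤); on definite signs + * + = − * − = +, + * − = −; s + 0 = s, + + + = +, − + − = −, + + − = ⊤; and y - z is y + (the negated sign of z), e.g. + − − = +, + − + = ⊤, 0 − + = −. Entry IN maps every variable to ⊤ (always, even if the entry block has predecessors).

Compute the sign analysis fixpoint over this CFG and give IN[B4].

Answer: {a: ⊤, b: +, c: ⊤, d: +, e: ⊤, f: +}

Trace:
Converged values:
  B0:  IN=(all ⊤)  OUT={b:+, d:+; rest ⊤}
  B1:  IN={b:+, d:+; rest ⊤}  OUT={b:+, d:+, f:+; rest ⊤}
  B2:  IN={b:+, d:+, f:+; rest ⊤}  OUT={b:+, d:+, f:+; rest ⊤}
  B3:  IN={b:+, d:+, f:+; rest ⊤}  OUT={b:+, d:+, f:+; rest ⊤}
  B4:  IN={b:+, d:+, f:+; rest ⊤}  OUT={b:+, c:+, d:-, e:+, f:+; rest ⊤}

Merge at B4: IN[B4] = OUT[B3] = {a: ⊤, b: +, c: ⊤, d: +, e: ⊤, f: +}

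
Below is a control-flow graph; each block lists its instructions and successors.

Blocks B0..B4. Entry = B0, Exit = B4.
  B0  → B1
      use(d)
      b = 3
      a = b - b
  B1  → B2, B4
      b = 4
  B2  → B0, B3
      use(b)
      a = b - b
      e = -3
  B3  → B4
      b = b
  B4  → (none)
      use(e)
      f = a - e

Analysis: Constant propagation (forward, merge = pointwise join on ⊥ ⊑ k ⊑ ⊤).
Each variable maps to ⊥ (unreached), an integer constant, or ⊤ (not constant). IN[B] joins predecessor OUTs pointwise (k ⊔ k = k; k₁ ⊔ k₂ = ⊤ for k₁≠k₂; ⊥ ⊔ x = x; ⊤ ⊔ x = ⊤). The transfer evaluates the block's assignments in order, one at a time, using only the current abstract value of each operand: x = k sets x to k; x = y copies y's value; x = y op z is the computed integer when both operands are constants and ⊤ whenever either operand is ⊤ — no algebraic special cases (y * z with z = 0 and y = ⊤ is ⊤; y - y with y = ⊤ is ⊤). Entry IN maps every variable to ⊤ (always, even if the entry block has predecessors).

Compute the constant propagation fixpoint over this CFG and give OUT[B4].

Answer: {a: 0, b: 4, c: ⊤, d: ⊤, e: ⊤, f: ⊤}

Trace:
Fixpoint table:
  B0: | IN=(all ⊤) | OUT={a:0, b:3; rest ⊤}
  B1: | IN={a:0, b:3; rest ⊤} | OUT={a:0, b:4; rest ⊤}
  B2: | IN={a:0, b:4; rest ⊤} | OUT={a:0, b:4, e:-3; rest ⊤}
  B3: | IN={a:0, b:4, e:-3; rest ⊤} | OUT={a:0, b:4, e:-3; rest ⊤}
  B4: | IN={a:0, b:4; rest ⊤} | OUT={a:0, b:4; rest ⊤}

Merge at B4: IN[B4] = OUT[B1] ⊔ OUT[B3] = {a: 0, b: 4, c: ⊤, d: ⊤, e: ⊤, f: ⊤}
Applying B4's transfer function to that IN value gives OUT[B4] (row B4 above).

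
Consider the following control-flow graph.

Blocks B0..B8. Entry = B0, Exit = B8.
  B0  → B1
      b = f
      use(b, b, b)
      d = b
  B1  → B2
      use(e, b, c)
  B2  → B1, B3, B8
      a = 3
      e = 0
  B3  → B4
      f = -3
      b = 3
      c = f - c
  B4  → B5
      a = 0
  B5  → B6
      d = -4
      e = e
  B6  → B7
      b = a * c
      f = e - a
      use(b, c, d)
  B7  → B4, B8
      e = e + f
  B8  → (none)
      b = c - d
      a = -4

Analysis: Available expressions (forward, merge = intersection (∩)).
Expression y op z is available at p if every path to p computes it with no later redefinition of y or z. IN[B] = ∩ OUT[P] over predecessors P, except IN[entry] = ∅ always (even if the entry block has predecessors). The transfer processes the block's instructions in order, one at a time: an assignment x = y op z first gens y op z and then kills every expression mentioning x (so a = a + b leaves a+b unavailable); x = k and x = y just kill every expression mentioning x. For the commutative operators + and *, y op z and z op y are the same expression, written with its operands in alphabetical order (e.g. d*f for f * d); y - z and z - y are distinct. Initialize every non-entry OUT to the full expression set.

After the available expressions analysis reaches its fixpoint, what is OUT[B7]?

Answer: {a*c}

Working:
Converged values:
  B0:   IN={}   OUT={}
  B1:   IN={}   OUT={}
  B2:   IN={}   OUT={}
  B3:   IN={}   OUT={}
  B4:   IN={}   OUT={}
  B5:   IN={}   OUT={}
  B6:   IN={}   OUT={a*c, e-a}
  B7:   IN={a*c, e-a}   OUT={a*c}
  B8:   IN={}   OUT={c-d}

Merge at B7: IN[B7] = OUT[B6] = {a*c, e-a}
Applying B7's transfer function to that IN value gives OUT[B7] (row B7 above).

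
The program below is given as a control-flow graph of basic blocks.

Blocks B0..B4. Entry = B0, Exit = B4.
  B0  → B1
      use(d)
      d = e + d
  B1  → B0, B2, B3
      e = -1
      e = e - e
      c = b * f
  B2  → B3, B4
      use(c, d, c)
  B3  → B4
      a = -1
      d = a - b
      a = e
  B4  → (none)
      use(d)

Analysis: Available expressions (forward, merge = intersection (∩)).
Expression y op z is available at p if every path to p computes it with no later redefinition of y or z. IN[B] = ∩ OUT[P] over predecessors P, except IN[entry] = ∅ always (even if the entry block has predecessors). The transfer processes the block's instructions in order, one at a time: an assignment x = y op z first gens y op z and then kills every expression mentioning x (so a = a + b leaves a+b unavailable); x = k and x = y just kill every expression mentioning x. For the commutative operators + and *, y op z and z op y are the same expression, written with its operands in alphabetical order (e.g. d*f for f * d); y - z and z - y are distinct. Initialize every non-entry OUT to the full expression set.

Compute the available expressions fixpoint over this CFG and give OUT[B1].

Answer: {b*f}

Working:
Converged values:
  B0:  IN={}  OUT={}
  B1:  IN={}  OUT={b*f}
  B2:  IN={b*f}  OUT={b*f}
  B3:  IN={b*f}  OUT={b*f}
  B4:  IN={b*f}  OUT={b*f}

Merge at B1: IN[B1] = OUT[B0] = {}
Applying B1's transfer function to that IN value gives OUT[B1] (row B1 above).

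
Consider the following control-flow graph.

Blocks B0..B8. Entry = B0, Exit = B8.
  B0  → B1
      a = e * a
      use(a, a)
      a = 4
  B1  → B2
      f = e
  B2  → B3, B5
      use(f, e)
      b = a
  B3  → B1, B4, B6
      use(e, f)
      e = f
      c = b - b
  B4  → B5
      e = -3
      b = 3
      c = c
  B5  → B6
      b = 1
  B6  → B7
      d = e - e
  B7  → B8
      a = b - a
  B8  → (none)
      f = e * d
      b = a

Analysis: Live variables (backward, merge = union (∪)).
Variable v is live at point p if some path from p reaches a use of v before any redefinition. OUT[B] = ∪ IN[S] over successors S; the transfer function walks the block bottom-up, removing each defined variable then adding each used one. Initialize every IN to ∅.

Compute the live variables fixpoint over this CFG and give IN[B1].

Converged values:
  B0: | IN={a, e} | OUT={a, e}
  B1: | IN={a, e} | OUT={a, e, f}
  B2: | IN={a, e, f} | OUT={a, b, e, f}
  B3: | IN={a, b, e, f} | OUT={a, b, c, e}
  B4: | IN={a, c} | OUT={a, e}
  B5: | IN={a, e} | OUT={a, b, e}
  B6: | IN={a, b, e} | OUT={a, b, d, e}
  B7: | IN={a, b, d, e} | OUT={a, d, e}
  B8: | IN={a, d, e} | OUT={}

Merge at B1: OUT[B1] = IN[B2] = {a, e, f}
Applying B1's transfer function to that OUT value gives IN[B1] (row B1 above).

Answer: {a, e}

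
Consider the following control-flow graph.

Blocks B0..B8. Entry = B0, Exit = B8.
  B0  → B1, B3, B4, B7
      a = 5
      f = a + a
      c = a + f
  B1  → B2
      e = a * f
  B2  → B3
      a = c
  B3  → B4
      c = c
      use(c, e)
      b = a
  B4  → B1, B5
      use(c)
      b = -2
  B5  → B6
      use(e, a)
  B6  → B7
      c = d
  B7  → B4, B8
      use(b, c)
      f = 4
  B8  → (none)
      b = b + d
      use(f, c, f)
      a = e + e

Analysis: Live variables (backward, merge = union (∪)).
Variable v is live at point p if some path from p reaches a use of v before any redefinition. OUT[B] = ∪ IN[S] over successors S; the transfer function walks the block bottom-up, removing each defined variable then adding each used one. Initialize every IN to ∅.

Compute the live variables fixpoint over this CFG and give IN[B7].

Answer: {a, b, c, d, e}

Working:
Converged values:
  B0: | IN={b, d, e} | OUT={a, b, c, d, e, f}
  B1: | IN={a, c, d, f} | OUT={c, d, e, f}
  B2: | IN={c, d, e, f} | OUT={a, c, d, e, f}
  B3: | IN={a, c, d, e, f} | OUT={a, c, d, e, f}
  B4: | IN={a, c, d, e, f} | OUT={a, b, c, d, e, f}
  B5: | IN={a, b, d, e} | OUT={a, b, d, e}
  B6: | IN={a, b, d, e} | OUT={a, b, c, d, e}
  B7: | IN={a, b, c, d, e} | OUT={a, b, c, d, e, f}
  B8: | IN={b, c, d, e, f} | OUT={}

Merge at B7: OUT[B7] = IN[B4] ⊔ IN[B8] = {a, b, c, d, e, f}
Applying B7's transfer function to that OUT value gives IN[B7] (row B7 above).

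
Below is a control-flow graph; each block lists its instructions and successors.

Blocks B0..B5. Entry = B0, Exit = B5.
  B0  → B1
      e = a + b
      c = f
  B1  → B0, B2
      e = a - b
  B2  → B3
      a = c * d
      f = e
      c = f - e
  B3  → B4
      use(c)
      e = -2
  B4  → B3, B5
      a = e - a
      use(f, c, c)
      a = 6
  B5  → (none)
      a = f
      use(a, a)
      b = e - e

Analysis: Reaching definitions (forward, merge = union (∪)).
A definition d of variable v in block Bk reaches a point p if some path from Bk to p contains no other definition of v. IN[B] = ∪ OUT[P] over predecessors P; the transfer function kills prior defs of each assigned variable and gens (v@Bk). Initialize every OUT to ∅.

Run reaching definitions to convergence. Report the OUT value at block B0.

Converged values:
  B0:   IN={c@B0, e@B1}   OUT={c@B0, e@B0}
  B1:   IN={c@B0, e@B0}   OUT={c@B0, e@B1}
  B2:   IN={c@B0, e@B1}   OUT={a@B2, c@B2, e@B1, f@B2}
  B3:   IN={a@B2, a@B4, c@B2, e@B1, e@B3, f@B2}   OUT={a@B2, a@B4, c@B2, e@B3, f@B2}
  B4:   IN={a@B2, a@B4, c@B2, e@B3, f@B2}   OUT={a@B4, c@B2, e@B3, f@B2}
  B5:   IN={a@B4, c@B2, e@B3, f@B2}   OUT={a@B5, b@B5, c@B2, e@B3, f@B2}

Merge at B0 (entry node, so the boundary value {} is joined with the incoming edge(s)): IN[B0] = {} ⊔ OUT[B1] = {c@B0, e@B1}
Applying B0's transfer function to that IN value gives OUT[B0] (row B0 above).

Answer: {c@B0, e@B0}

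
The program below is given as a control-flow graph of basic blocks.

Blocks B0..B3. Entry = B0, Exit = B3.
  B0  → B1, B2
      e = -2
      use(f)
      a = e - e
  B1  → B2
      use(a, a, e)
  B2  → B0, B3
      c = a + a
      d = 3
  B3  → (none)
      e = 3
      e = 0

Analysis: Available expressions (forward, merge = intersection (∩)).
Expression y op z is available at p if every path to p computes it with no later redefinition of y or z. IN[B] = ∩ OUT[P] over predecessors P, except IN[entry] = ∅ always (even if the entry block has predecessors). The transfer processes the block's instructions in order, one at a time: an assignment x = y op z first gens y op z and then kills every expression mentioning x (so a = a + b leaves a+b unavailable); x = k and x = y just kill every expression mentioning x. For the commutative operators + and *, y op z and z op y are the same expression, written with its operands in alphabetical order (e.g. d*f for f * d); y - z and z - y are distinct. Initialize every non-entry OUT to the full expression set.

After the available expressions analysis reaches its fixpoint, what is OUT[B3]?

Answer: {a+a}

Derivation:
Fixpoint table:
  B0:   IN={}   OUT={e-e}
  B1:   IN={e-e}   OUT={e-e}
  B2:   IN={e-e}   OUT={a+a, e-e}
  B3:   IN={a+a, e-e}   OUT={a+a}

Merge at B3: IN[B3] = OUT[B2] = {a+a, e-e}
Applying B3's transfer function to that IN value gives OUT[B3] (row B3 above).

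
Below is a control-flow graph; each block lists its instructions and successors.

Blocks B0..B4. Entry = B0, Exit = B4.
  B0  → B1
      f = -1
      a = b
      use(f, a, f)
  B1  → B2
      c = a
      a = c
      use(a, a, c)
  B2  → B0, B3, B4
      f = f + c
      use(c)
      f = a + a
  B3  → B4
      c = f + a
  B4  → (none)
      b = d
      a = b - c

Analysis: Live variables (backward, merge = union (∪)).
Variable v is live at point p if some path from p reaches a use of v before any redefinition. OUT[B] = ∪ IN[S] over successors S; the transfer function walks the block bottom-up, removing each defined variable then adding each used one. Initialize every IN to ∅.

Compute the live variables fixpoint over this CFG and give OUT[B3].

Per-block solution:
  B0:  IN={b, d}  OUT={a, b, d, f}
  B1:  IN={a, b, d, f}  OUT={a, b, c, d, f}
  B2:  IN={a, b, c, d, f}  OUT={a, b, c, d, f}
  B3:  IN={a, d, f}  OUT={c, d}
  B4:  IN={c, d}  OUT={}

Merge at B3: OUT[B3] = IN[B4] = {c, d}

Answer: {c, d}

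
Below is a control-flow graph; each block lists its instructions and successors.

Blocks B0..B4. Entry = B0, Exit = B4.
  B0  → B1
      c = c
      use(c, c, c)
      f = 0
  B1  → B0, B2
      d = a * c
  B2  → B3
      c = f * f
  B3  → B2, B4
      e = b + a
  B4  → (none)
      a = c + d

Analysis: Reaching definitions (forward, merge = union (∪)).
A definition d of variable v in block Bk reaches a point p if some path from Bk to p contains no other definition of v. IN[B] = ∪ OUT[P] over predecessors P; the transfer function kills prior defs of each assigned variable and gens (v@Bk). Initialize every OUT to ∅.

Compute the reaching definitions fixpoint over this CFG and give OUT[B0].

Converged values:
  B0:   IN={c@B0, d@B1, f@B0}   OUT={c@B0, d@B1, f@B0}
  B1:   IN={c@B0, d@B1, f@B0}   OUT={c@B0, d@B1, f@B0}
  B2:   IN={c@B0, c@B2, d@B1, e@B3, f@B0}   OUT={c@B2, d@B1, e@B3, f@B0}
  B3:   IN={c@B2, d@B1, e@B3, f@B0}   OUT={c@B2, d@B1, e@B3, f@B0}
  B4:   IN={c@B2, d@B1, e@B3, f@B0}   OUT={a@B4, c@B2, d@B1, e@B3, f@B0}

Merge at B0 (entry node, so the boundary value {} is joined with the incoming edge(s)): IN[B0] = {} ⊔ OUT[B1] = {c@B0, d@B1, f@B0}
Applying B0's transfer function to that IN value gives OUT[B0] (row B0 above).

Answer: {c@B0, d@B1, f@B0}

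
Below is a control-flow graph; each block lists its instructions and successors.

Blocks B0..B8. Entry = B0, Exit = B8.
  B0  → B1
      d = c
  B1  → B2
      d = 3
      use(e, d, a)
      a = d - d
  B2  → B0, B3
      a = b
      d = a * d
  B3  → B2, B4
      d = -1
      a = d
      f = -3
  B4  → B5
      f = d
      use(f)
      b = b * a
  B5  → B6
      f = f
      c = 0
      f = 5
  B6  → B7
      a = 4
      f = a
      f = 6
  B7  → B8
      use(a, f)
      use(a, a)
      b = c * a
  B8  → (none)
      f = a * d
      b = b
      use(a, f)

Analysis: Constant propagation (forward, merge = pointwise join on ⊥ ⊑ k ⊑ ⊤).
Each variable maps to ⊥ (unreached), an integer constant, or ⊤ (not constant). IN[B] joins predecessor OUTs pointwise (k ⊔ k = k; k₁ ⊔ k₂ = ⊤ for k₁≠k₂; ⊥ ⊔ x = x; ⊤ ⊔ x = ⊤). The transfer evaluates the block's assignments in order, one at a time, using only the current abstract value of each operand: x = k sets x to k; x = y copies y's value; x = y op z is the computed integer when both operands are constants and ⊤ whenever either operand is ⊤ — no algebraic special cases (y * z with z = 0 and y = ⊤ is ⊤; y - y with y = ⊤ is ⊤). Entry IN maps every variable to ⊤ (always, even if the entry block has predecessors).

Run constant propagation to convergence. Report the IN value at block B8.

Fixpoint table:
  B0:  IN=(all ⊤)  OUT=(all ⊤)
  B1:  IN=(all ⊤)  OUT={a:0, d:3; rest ⊤}
  B2:  IN=(all ⊤)  OUT=(all ⊤)
  B3:  IN=(all ⊤)  OUT={a:-1, d:-1, f:-3; rest ⊤}
  B4:  IN={a:-1, d:-1, f:-3; rest ⊤}  OUT={a:-1, d:-1, f:-1; rest ⊤}
  B5:  IN={a:-1, d:-1, f:-1; rest ⊤}  OUT={a:-1, c:0, d:-1, f:5; rest ⊤}
  B6:  IN={a:-1, c:0, d:-1, f:5; rest ⊤}  OUT={a:4, c:0, d:-1, f:6; rest ⊤}
  B7:  IN={a:4, c:0, d:-1, f:6; rest ⊤}  OUT={a:4, b:0, c:0, d:-1, f:6; rest ⊤}
  B8:  IN={a:4, b:0, c:0, d:-1, f:6; rest ⊤}  OUT={a:4, b:0, c:0, d:-1, f:-4; rest ⊤}

Merge at B8: IN[B8] = OUT[B7] = {a: 4, b: 0, c: 0, d: -1, e: ⊤, f: 6}

Answer: {a: 4, b: 0, c: 0, d: -1, e: ⊤, f: 6}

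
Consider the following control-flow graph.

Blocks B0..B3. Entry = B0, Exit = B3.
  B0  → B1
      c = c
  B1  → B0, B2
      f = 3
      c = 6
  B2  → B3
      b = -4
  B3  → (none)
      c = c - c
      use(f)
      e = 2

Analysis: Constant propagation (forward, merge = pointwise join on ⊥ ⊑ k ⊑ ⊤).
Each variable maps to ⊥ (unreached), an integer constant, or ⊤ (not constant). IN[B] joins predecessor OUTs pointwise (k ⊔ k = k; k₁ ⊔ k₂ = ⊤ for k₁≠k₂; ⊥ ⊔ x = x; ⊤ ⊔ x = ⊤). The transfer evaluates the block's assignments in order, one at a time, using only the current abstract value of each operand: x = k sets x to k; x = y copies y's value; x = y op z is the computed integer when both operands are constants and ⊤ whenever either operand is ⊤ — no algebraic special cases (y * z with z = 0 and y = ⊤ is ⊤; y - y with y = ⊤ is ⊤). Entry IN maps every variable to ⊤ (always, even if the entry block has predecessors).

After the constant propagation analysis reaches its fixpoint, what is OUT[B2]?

Per-block solution:
  B0: | IN=(all ⊤) | OUT=(all ⊤)
  B1: | IN=(all ⊤) | OUT={c:6, f:3; rest ⊤}
  B2: | IN={c:6, f:3; rest ⊤} | OUT={b:-4, c:6, f:3; rest ⊤}
  B3: | IN={b:-4, c:6, f:3; rest ⊤} | OUT={b:-4, c:0, e:2, f:3; rest ⊤}

Merge at B2: IN[B2] = OUT[B1] = {a: ⊤, b: ⊤, c: 6, d: ⊤, e: ⊤, f: 3}
Applying B2's transfer function to that IN value gives OUT[B2] (row B2 above).

Answer: {a: ⊤, b: -4, c: 6, d: ⊤, e: ⊤, f: 3}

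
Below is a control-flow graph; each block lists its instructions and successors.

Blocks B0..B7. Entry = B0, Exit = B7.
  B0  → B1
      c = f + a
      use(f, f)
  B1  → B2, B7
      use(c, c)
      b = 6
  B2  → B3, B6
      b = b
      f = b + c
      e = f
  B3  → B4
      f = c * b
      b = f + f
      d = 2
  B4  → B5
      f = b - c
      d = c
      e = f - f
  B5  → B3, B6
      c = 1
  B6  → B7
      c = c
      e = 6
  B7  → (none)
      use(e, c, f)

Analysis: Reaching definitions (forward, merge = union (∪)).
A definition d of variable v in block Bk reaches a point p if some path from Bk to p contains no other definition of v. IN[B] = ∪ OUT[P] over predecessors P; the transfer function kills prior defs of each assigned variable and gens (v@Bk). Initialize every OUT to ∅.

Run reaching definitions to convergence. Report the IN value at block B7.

Converged values:
  B0:   IN={}   OUT={c@B0}
  B1:   IN={c@B0}   OUT={b@B1, c@B0}
  B2:   IN={b@B1, c@B0}   OUT={b@B2, c@B0, e@B2, f@B2}
  B3:   IN={b@B2, b@B3, c@B0, c@B5, d@B4, e@B2, e@B4, f@B2, f@B4}   OUT={b@B3, c@B0, c@B5, d@B3, e@B2, e@B4, f@B3}
  B4:   IN={b@B3, c@B0, c@B5, d@B3, e@B2, e@B4, f@B3}   OUT={b@B3, c@B0, c@B5, d@B4, e@B4, f@B4}
  B5:   IN={b@B3, c@B0, c@B5, d@B4, e@B4, f@B4}   OUT={b@B3, c@B5, d@B4, e@B4, f@B4}
  B6:   IN={b@B2, b@B3, c@B0, c@B5, d@B4, e@B2, e@B4, f@B2, f@B4}   OUT={b@B2, b@B3, c@B6, d@B4, e@B6, f@B2, f@B4}
  B7:   IN={b@B1, b@B2, b@B3, c@B0, c@B6, d@B4, e@B6, f@B2, f@B4}   OUT={b@B1, b@B2, b@B3, c@B0, c@B6, d@B4, e@B6, f@B2, f@B4}

Merge at B7: IN[B7] = OUT[B1] ⊔ OUT[B6] = {b@B1, b@B2, b@B3, c@B0, c@B6, d@B4, e@B6, f@B2, f@B4}

Answer: {b@B1, b@B2, b@B3, c@B0, c@B6, d@B4, e@B6, f@B2, f@B4}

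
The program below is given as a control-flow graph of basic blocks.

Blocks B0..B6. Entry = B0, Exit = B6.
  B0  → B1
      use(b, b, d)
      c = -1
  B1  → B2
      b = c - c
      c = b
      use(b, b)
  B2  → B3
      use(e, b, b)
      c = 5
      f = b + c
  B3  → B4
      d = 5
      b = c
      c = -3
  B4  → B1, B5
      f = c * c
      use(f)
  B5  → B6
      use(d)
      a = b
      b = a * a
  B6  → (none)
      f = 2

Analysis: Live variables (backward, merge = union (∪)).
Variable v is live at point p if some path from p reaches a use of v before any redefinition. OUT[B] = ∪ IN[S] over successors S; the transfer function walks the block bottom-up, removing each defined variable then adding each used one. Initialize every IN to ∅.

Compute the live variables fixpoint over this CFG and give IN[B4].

Answer: {b, c, d, e}

Working:
Per-block solution:
  B0: | IN={b, d, e} | OUT={c, e}
  B1: | IN={c, e} | OUT={b, e}
  B2: | IN={b, e} | OUT={c, e}
  B3: | IN={c, e} | OUT={b, c, d, e}
  B4: | IN={b, c, d, e} | OUT={b, c, d, e}
  B5: | IN={b, d} | OUT={}
  B6: | IN={} | OUT={}

Merge at B4: OUT[B4] = IN[B1] ⊔ IN[B5] = {b, c, d, e}
Applying B4's transfer function to that OUT value gives IN[B4] (row B4 above).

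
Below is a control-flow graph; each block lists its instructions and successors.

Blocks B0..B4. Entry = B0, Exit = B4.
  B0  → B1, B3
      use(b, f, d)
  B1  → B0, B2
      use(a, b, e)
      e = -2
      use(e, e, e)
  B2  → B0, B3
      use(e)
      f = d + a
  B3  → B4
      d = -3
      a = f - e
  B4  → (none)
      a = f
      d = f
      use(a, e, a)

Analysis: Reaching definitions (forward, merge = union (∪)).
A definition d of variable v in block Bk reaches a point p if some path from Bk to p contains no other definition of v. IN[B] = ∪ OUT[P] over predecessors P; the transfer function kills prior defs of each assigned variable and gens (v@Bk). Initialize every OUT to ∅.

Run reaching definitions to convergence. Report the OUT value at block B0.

Answer: {e@B1, f@B2}

Derivation:
Per-block solution:
  B0:  IN={e@B1, f@B2}  OUT={e@B1, f@B2}
  B1:  IN={e@B1, f@B2}  OUT={e@B1, f@B2}
  B2:  IN={e@B1, f@B2}  OUT={e@B1, f@B2}
  B3:  IN={e@B1, f@B2}  OUT={a@B3, d@B3, e@B1, f@B2}
  B4:  IN={a@B3, d@B3, e@B1, f@B2}  OUT={a@B4, d@B4, e@B1, f@B2}

Merge at B0 (entry node, so the boundary value {} is joined with the incoming edge(s)): IN[B0] = {} ⊔ OUT[B1] ⊔ OUT[B2] = {e@B1, f@B2}
Applying B0's transfer function to that IN value gives OUT[B0] (row B0 above).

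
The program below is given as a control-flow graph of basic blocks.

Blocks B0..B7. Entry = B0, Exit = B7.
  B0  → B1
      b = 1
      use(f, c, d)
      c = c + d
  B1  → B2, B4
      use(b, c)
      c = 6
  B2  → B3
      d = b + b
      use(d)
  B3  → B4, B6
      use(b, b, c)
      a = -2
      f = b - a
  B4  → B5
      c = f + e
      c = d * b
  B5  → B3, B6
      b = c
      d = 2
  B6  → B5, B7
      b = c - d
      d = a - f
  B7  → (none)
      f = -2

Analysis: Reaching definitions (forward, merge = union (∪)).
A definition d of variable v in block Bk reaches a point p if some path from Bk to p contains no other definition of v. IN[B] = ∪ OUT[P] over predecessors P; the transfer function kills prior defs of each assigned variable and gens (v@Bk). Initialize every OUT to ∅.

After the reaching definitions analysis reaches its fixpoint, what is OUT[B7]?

Answer: {a@B3, b@B6, c@B1, c@B4, d@B6, f@B7}

Derivation:
Fixpoint table:
  B0:   IN={}   OUT={b@B0, c@B0}
  B1:   IN={b@B0, c@B0}   OUT={b@B0, c@B1}
  B2:   IN={b@B0, c@B1}   OUT={b@B0, c@B1, d@B2}
  B3:   IN={a@B3, b@B0, b@B5, c@B1, c@B4, d@B2, d@B5, f@B3}   OUT={a@B3, b@B0, b@B5, c@B1, c@B4, d@B2, d@B5, f@B3}
  B4:   IN={a@B3, b@B0, b@B5, c@B1, c@B4, d@B2, d@B5, f@B3}   OUT={a@B3, b@B0, b@B5, c@B4, d@B2, d@B5, f@B3}
  B5:   IN={a@B3, b@B0, b@B5, b@B6, c@B1, c@B4, d@B2, d@B5, d@B6, f@B3}   OUT={a@B3, b@B5, c@B1, c@B4, d@B5, f@B3}
  B6:   IN={a@B3, b@B0, b@B5, c@B1, c@B4, d@B2, d@B5, f@B3}   OUT={a@B3, b@B6, c@B1, c@B4, d@B6, f@B3}
  B7:   IN={a@B3, b@B6, c@B1, c@B4, d@B6, f@B3}   OUT={a@B3, b@B6, c@B1, c@B4, d@B6, f@B7}

Merge at B7: IN[B7] = OUT[B6] = {a@B3, b@B6, c@B1, c@B4, d@B6, f@B3}
Applying B7's transfer function to that IN value gives OUT[B7] (row B7 above).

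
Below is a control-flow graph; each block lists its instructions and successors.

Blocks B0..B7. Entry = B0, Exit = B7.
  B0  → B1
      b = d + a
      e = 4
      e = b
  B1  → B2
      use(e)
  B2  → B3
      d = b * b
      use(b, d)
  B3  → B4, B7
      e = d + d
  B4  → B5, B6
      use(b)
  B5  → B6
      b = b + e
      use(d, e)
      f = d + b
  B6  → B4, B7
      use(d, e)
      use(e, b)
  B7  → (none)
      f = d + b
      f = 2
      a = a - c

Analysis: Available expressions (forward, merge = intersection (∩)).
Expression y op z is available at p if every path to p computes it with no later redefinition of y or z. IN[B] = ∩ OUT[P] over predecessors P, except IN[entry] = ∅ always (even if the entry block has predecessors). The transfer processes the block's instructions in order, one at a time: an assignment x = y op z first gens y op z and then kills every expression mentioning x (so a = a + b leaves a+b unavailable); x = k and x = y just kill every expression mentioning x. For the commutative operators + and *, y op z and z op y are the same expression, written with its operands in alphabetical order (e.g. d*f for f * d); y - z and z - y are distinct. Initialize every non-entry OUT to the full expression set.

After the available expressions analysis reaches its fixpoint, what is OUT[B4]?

Converged values:
  B0:  IN={}  OUT={a+d}
  B1:  IN={a+d}  OUT={a+d}
  B2:  IN={a+d}  OUT={b*b}
  B3:  IN={b*b}  OUT={b*b, d+d}
  B4:  IN={d+d}  OUT={d+d}
  B5:  IN={d+d}  OUT={b+d, d+d}
  B6:  IN={d+d}  OUT={d+d}
  B7:  IN={d+d}  OUT={b+d, d+d}

Merge at B4: IN[B4] = OUT[B3] ∩ OUT[B6] = {d+d}
Applying B4's transfer function to that IN value gives OUT[B4] (row B4 above).

Answer: {d+d}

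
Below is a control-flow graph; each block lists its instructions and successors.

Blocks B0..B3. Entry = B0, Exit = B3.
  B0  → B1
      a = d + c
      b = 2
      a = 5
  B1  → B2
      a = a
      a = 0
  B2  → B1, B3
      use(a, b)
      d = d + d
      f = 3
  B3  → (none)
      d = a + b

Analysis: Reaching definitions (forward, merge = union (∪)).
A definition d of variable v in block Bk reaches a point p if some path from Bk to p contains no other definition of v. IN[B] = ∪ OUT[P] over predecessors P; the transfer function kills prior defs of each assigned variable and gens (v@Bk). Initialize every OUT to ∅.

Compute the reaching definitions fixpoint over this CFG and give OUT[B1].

Per-block solution:
  B0: | IN={} | OUT={a@B0, b@B0}
  B1: | IN={a@B0, a@B1, b@B0, d@B2, f@B2} | OUT={a@B1, b@B0, d@B2, f@B2}
  B2: | IN={a@B1, b@B0, d@B2, f@B2} | OUT={a@B1, b@B0, d@B2, f@B2}
  B3: | IN={a@B1, b@B0, d@B2, f@B2} | OUT={a@B1, b@B0, d@B3, f@B2}

Merge at B1: IN[B1] = OUT[B0] ⊔ OUT[B2] = {a@B0, a@B1, b@B0, d@B2, f@B2}
Applying B1's transfer function to that IN value gives OUT[B1] (row B1 above).

Answer: {a@B1, b@B0, d@B2, f@B2}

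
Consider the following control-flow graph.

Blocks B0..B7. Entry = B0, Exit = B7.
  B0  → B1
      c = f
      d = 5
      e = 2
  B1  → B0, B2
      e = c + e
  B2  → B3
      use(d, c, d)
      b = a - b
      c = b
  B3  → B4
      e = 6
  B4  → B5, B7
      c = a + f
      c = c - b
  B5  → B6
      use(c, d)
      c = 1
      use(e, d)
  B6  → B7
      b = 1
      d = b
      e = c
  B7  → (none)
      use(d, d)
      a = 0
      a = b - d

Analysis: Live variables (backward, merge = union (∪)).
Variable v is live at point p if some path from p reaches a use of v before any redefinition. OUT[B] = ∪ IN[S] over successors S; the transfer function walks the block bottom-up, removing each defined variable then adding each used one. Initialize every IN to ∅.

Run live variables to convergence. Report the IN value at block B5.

Per-block solution:
  B0:  IN={a, b, f}  OUT={a, b, c, d, e, f}
  B1:  IN={a, b, c, d, e, f}  OUT={a, b, c, d, f}
  B2:  IN={a, b, c, d, f}  OUT={a, b, d, f}
  B3:  IN={a, b, d, f}  OUT={a, b, d, e, f}
  B4:  IN={a, b, d, e, f}  OUT={b, c, d, e}
  B5:  IN={c, d, e}  OUT={c}
  B6:  IN={c}  OUT={b, d}
  B7:  IN={b, d}  OUT={}

Merge at B5: OUT[B5] = IN[B6] = {c}
Applying B5's transfer function to that OUT value gives IN[B5] (row B5 above).

Answer: {c, d, e}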